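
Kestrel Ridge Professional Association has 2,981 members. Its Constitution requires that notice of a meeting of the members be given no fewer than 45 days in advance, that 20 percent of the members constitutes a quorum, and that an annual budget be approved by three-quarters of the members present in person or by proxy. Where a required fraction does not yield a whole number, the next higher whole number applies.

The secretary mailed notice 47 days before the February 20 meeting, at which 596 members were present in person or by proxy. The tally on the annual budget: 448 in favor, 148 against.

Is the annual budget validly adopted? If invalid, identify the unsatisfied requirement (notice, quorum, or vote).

Invalid — quorum requirement not satisfied.

Notice: 47 days given; 45 required. Satisfied.
Quorum: 20% of 2,981 = 596.20, rounded up to 597; 596 present. Not satisfied.
Vote: requires three-fourths of those present (596); 3/4 of 596 = 447, so 447 needed; 448 in favor. Satisfied.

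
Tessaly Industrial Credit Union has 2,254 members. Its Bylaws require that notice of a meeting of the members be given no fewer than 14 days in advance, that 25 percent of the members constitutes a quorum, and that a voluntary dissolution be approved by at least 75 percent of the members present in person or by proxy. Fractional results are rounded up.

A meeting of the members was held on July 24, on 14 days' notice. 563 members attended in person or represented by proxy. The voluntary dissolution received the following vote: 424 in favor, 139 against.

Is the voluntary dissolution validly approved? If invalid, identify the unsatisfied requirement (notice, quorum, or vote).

Invalid — quorum requirement not satisfied.

Notice: 14 days given; 14 required. Satisfied.
Quorum: 25% of 2,254 = 563.50, rounded up to 564; 563 present. Not satisfied.
Vote: requires three-fourths of those present (563); 3/4 of 563 = 422.25, rounded up to 423, so 423 needed; 424 in favor. Satisfied.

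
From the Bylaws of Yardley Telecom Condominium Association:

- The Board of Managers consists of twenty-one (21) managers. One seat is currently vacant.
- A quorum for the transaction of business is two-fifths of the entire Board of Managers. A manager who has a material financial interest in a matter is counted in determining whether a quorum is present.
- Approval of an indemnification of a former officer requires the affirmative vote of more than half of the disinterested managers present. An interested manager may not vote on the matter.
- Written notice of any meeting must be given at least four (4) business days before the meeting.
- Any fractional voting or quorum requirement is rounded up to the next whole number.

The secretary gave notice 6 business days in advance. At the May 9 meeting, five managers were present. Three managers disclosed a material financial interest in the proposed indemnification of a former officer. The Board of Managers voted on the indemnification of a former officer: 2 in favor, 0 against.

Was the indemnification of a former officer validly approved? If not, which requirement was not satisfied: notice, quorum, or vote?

Notice: 6 business days given; 4 required (6 ≥ 4). Satisfied.
Quorum: 5 present (interested managers count toward quorum); quorum is 9. Not satisfied.
Vote: the indemnification of a former officer requires a majority of the disinterested managers present (5 − 3 = 2). A majority of 2 is 2, so 2 affirmative votes are needed; 2 voted in favor. Satisfied. (Moot — without a quorum no business can be validly transacted.)

Invalid — quorum requirement not satisfied.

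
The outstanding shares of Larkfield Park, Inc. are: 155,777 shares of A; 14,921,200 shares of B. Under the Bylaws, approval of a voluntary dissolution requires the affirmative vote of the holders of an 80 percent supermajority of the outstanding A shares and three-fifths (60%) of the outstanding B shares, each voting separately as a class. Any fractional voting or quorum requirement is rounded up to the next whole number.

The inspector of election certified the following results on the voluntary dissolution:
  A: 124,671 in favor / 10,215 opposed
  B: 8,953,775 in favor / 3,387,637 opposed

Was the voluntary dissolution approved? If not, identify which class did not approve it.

Approved — every class gave the required vote.

A: 4/5 of 155777 = 124621.60, rounded up to 124622; 124,622 required, 124,671 in favor — approved.
B: 3/5 of 14921200 = 8952720; 8,952,720 required, 8,953,775 in favor — approved.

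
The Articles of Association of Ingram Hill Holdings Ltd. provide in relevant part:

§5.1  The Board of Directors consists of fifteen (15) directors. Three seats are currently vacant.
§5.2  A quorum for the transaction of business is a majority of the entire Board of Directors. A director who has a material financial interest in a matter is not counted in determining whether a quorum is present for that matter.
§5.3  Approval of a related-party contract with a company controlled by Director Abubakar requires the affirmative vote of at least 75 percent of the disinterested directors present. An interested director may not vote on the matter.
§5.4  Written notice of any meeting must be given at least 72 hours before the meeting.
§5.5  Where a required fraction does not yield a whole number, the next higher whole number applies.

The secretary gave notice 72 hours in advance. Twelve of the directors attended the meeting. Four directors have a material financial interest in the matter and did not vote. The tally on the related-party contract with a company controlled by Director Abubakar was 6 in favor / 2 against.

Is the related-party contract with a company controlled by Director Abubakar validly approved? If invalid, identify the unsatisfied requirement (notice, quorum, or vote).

Valid — all requirements satisfied.

Notice: 72 hours given; 72 required (72 ≥ 72). Satisfied.
Quorum: 12 present, but the 4 interested directors do not count, leaving 8. Quorum is 8. Satisfied.
Vote: the related-party contract with a company controlled by Director Abubakar requires three-fourths of the disinterested directors present (12 − 4 = 8). 3/4 of 8 = 6, so 6 affirmative votes are needed; 6 voted in favor. Satisfied.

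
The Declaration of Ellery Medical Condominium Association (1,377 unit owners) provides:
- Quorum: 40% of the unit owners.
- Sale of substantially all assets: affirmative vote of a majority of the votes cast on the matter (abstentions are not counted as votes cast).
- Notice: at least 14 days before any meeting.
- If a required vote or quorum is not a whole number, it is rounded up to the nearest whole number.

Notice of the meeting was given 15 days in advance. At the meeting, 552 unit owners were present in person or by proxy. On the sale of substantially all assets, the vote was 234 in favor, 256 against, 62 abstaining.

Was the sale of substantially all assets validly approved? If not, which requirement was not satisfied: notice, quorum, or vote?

Invalid — vote requirement not satisfied.

Notice: 15 days given; 14 required. Satisfied.
Quorum: 40% of 1,377 = 550.80, rounded up to 551; 552 present. Satisfied.
Vote: requires a majority of the votes cast (552 − 62 abstaining = 490); a majority of 490 is 246, so 246 needed; 234 in favor. Not satisfied.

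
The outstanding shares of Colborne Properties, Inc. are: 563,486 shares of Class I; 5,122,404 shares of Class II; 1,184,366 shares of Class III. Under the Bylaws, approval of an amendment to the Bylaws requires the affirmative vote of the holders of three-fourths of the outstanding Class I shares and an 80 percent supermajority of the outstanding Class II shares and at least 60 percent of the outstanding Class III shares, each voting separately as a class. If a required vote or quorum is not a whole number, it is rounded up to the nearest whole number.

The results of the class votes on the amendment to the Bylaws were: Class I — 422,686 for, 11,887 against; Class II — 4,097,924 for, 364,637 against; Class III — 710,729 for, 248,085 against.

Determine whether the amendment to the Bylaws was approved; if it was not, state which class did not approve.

Class I: 3/4 of 563486 = 422614.50, rounded up to 422615; 422,615 required, 422,686 in favor — approved.
Class II: 4/5 of 5122404 = 4097923.20, rounded up to 4097924; 4,097,924 required, 4,097,924 in favor — approved.
Class III: 3/5 of 1184366 = 710619.60, rounded up to 710620; 710,620 required, 710,729 in favor — approved.

Approved — every class gave the required vote.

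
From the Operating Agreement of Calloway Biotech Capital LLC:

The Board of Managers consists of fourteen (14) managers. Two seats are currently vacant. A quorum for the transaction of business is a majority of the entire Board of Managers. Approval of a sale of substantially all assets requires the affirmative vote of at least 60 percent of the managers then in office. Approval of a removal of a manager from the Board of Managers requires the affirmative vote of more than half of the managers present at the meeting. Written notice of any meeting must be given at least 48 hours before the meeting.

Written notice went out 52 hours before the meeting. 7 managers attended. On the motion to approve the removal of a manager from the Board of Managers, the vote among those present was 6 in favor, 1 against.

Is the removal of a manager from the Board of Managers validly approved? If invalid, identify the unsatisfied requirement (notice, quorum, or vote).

Invalid — quorum requirement not satisfied.

Notice: 52 hours given; 48 required (52 ≥ 48). Satisfied.
Quorum: 7 present; quorum is 8. Not satisfied.
Vote: the removal of a manager from the Board of Managers requires a majority of the managers present (7). A majority of 7 is 4, so 4 affirmative votes are needed; 6 voted in favor. Satisfied. (Moot — without a quorum no business can be validly transacted.)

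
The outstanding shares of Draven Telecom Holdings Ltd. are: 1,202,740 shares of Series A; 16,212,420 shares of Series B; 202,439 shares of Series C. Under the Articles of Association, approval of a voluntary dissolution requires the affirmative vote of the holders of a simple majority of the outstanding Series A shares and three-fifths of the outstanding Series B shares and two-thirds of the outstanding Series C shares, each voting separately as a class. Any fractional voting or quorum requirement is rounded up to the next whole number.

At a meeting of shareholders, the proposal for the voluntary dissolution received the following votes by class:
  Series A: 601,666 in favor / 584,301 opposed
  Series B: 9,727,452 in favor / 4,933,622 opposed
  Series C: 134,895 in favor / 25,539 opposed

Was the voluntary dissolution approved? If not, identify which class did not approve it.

Not approved — the Series C shares did not give the required vote.

Series A: a majority of 1202740 is 601371; 601,371 required, 601,666 in favor — approved.
Series B: 3/5 of 16212420 = 9727452; 9,727,452 required, 9,727,452 in favor — approved.
Series C: 2/3 of 202439 = 134959.33, rounded up to 134960; 134,960 required, 134,895 in favor — not approved.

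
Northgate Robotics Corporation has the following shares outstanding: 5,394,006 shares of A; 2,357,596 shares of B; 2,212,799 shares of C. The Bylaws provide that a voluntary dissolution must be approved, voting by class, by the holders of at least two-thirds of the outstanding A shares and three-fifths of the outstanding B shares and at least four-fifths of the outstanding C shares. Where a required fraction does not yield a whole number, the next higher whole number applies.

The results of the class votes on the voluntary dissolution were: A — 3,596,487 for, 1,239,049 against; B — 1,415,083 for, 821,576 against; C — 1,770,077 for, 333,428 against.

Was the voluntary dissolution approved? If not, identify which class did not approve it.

Not approved — the C shares did not give the required vote.

A: 2/3 of 5394006 = 3596004; 3,596,004 required, 3,596,487 in favor — approved.
B: 3/5 of 2357596 = 1414557.60, rounded up to 1414558; 1,414,558 required, 1,415,083 in favor — approved.
C: 4/5 of 2212799 = 1770239.20, rounded up to 1770240; 1,770,240 required, 1,770,077 in favor — not approved.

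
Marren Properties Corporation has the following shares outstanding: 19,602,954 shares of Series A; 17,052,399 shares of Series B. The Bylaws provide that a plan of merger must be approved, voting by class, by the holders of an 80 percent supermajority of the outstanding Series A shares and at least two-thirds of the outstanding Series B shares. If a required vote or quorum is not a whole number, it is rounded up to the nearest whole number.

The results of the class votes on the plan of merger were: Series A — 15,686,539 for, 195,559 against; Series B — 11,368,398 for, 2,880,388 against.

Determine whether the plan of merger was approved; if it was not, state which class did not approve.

Series A: 4/5 of 19602954 = 15682363.20, rounded up to 15682364; 15,682,364 required, 15,686,539 in favor — approved.
Series B: 2/3 of 17052399 = 11368266; 11,368,266 required, 11,368,398 in favor — approved.

Approved — every class gave the required vote.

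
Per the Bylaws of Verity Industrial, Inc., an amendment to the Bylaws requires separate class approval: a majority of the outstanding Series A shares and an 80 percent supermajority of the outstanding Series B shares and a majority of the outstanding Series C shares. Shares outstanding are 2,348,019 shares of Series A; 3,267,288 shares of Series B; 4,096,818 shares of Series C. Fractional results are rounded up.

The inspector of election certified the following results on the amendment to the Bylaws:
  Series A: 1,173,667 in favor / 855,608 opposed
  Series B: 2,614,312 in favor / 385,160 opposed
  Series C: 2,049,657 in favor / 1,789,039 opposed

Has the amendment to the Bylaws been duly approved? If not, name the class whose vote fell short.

Not approved — the Series A shares did not give the required vote.

Series A: a majority of 2348019 is 1174010; 1,174,010 required, 1,173,667 in favor — not approved.
Series B: 4/5 of 3267288 = 2613830.40, rounded up to 2613831; 2,613,831 required, 2,614,312 in favor — approved.
Series C: a majority of 4096818 is 2048410; 2,048,410 required, 2,049,657 in favor — approved.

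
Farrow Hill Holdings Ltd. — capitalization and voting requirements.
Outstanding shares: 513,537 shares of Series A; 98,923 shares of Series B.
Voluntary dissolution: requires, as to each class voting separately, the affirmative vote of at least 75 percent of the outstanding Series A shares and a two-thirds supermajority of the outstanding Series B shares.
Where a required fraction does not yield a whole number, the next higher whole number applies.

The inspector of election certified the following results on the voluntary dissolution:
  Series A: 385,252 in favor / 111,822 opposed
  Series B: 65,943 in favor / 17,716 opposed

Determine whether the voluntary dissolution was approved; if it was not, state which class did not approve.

Not approved — the Series B shares did not give the required vote.

Series A: 3/4 of 513537 = 385152.75, rounded up to 385153; 385,153 required, 385,252 in favor — approved.
Series B: 2/3 of 98923 = 65948.67, rounded up to 65949; 65,949 required, 65,943 in favor — not approved.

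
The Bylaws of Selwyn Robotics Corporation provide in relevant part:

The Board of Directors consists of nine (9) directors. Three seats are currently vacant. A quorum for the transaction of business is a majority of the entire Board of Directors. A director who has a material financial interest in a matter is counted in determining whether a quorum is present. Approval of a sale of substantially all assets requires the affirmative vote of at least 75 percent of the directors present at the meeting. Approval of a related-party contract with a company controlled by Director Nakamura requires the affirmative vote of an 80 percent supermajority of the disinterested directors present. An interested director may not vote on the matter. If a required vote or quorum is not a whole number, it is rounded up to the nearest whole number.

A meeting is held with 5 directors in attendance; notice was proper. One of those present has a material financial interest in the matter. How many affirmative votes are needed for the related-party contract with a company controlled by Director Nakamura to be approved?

4

The related-party contract with a company controlled by Director Nakamura requires four-fifths of the disinterested directors present (5 − 1 = 4).
4/5 of 4 = 3.20, rounded up to 4.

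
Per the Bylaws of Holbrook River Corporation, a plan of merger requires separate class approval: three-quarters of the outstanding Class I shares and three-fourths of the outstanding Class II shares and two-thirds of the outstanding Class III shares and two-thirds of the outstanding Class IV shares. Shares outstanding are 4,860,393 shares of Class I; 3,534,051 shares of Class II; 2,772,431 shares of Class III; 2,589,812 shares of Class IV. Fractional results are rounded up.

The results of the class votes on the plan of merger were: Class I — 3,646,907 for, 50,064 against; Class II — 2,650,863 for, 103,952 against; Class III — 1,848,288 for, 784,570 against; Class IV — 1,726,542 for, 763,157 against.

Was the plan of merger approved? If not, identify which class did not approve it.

Approved — every class gave the required vote.

Class I: 3/4 of 4860393 = 3645294.75, rounded up to 3645295; 3,645,295 required, 3,646,907 in favor — approved.
Class II: 3/4 of 3534051 = 2650538.25, rounded up to 2650539; 2,650,539 required, 2,650,863 in favor — approved.
Class III: 2/3 of 2772431 = 1848287.33, rounded up to 1848288; 1,848,288 required, 1,848,288 in favor — approved.
Class IV: 2/3 of 2589812 = 1726541.33, rounded up to 1726542; 1,726,542 required, 1,726,542 in favor — approved.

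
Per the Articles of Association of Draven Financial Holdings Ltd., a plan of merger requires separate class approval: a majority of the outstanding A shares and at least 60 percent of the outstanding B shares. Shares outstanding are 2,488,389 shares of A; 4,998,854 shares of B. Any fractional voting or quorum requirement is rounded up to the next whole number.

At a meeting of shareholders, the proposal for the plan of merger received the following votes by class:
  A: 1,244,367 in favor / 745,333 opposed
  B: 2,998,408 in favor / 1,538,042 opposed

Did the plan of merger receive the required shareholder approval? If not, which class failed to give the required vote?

Not approved — the B shares did not give the required vote.

A: a majority of 2488389 is 1244195; 1,244,195 required, 1,244,367 in favor — approved.
B: 3/5 of 4998854 = 2999312.40, rounded up to 2999313; 2,999,313 required, 2,998,408 in favor — not approved.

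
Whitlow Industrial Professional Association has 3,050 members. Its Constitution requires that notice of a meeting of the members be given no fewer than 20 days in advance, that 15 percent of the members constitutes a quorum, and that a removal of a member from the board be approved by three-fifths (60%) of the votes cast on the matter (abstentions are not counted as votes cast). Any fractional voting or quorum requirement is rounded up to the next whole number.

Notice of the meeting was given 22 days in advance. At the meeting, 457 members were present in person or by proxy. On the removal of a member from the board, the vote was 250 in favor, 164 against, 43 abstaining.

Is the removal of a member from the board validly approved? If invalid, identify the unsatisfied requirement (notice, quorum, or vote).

Invalid — quorum requirement not satisfied.

Notice: 22 days given; 20 required. Satisfied.
Quorum: 15% of 3,050 = 457.50, rounded up to 458; 457 present. Not satisfied.
Vote: requires three-fifths of the votes cast (457 − 43 abstaining = 414); 3/5 of 414 = 248.40, rounded up to 249, so 249 needed; 250 in favor. Satisfied.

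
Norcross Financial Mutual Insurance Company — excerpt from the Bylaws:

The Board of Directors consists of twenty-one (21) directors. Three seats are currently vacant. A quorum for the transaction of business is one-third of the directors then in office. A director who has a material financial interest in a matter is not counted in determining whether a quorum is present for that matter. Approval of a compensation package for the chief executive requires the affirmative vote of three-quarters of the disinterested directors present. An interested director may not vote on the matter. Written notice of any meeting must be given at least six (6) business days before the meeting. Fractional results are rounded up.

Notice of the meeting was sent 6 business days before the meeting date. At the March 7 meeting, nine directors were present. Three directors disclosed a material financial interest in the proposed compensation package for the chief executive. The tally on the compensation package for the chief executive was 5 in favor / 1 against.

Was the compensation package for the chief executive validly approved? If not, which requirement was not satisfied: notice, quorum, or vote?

Valid — all requirements satisfied.

Notice: 6 business days given; 6 required (6 ≥ 6). Satisfied.
Quorum: 9 present, but the 3 interested directors do not count, leaving 6. Quorum is 6. Satisfied.
Vote: the compensation package for the chief executive requires three-fourths of the disinterested directors present (9 − 3 = 6). 3/4 of 6 = 4.50, rounded up to 5, so 5 affirmative votes are needed; 5 voted in favor. Satisfied.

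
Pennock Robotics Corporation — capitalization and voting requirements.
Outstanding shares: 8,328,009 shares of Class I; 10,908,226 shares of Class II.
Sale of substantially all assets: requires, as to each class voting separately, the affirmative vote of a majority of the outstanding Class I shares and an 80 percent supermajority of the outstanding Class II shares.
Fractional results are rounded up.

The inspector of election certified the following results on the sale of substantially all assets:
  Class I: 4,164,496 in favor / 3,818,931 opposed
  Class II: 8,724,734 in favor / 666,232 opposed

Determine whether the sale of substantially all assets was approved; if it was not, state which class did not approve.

Class I: a majority of 8328009 is 4164005; 4,164,005 required, 4,164,496 in favor — approved.
Class II: 4/5 of 10908226 = 8726580.80, rounded up to 8726581; 8,726,581 required, 8,724,734 in favor — not approved.

Not approved — the Class II shares did not give the required vote.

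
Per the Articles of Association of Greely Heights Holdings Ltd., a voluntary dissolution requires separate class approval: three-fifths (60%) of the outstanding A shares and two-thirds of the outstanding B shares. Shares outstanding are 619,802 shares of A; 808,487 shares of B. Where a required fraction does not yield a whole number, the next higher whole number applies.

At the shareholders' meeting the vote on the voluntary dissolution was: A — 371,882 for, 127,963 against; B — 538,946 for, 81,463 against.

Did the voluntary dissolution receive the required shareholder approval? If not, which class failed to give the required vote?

Not approved — the B shares did not give the required vote.

A: 3/5 of 619802 = 371881.20, rounded up to 371882; 371,882 required, 371,882 in favor — approved.
B: 2/3 of 808487 = 538991.33, rounded up to 538992; 538,992 required, 538,946 in favor — not approved.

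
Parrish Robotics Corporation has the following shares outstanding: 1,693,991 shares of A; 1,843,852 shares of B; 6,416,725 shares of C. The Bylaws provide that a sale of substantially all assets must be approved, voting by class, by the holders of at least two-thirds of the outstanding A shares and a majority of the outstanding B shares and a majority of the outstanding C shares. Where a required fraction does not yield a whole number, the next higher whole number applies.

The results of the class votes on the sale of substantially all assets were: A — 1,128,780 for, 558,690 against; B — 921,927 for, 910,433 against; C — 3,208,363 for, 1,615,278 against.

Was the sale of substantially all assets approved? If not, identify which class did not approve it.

A: 2/3 of 1693991 = 1129327.33, rounded up to 1129328; 1,129,328 required, 1,128,780 in favor — not approved.
B: a majority of 1843852 is 921927; 921,927 required, 921,927 in favor — approved.
C: a majority of 6416725 is 3208363; 3,208,363 required, 3,208,363 in favor — approved.

Not approved — the A shares did not give the required vote.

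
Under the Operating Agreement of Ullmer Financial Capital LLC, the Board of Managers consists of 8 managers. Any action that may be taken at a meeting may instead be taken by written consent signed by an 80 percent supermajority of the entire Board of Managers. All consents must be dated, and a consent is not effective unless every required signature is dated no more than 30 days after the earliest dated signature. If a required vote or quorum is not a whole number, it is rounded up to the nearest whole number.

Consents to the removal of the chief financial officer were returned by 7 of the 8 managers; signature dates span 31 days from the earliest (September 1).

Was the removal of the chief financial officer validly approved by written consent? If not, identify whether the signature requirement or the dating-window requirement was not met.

Signatures required: an 80 percent supermajority of 8 — 4/5 of 8 = 6.40, rounded up to 7, so 7 needed; 7 signed. Sufficient.
Dating window: the latest signature is 31 days after the earliest; the limit is 30 days. Outside the window.

Not effective — dating-window requirement not satisfied.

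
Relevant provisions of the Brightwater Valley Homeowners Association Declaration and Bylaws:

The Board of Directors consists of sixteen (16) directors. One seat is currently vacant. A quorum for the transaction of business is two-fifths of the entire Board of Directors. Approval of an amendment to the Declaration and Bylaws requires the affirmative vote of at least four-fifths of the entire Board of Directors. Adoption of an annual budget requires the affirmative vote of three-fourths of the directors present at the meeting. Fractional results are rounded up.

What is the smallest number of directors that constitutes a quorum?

7

2/5 of 16 = 6.40, rounded up to 7.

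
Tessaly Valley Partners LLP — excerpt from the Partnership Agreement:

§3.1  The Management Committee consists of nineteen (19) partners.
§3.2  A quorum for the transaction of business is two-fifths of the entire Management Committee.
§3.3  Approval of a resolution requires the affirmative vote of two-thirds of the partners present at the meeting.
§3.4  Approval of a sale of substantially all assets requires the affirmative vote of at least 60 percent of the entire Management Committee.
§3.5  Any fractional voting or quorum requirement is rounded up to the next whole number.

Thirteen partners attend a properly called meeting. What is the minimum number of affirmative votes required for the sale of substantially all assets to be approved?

The sale of substantially all assets requires three-fifths of the entire Management Committee (19).
3/5 of 19 = 11.40, rounded up to 12.

12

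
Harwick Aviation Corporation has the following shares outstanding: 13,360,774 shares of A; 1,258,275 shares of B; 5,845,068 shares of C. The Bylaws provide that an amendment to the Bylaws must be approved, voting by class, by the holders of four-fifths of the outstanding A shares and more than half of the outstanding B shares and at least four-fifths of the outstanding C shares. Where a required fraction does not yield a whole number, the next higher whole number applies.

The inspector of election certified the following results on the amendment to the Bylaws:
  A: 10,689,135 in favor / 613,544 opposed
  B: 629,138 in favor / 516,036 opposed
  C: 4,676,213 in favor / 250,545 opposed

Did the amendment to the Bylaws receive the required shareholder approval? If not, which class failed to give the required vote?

Approved — every class gave the required vote.

A: 4/5 of 13360774 = 10688619.20, rounded up to 10688620; 10,688,620 required, 10,689,135 in favor — approved.
B: a majority of 1258275 is 629138; 629,138 required, 629,138 in favor — approved.
C: 4/5 of 5845068 = 4676054.40, rounded up to 4676055; 4,676,055 required, 4,676,213 in favor — approved.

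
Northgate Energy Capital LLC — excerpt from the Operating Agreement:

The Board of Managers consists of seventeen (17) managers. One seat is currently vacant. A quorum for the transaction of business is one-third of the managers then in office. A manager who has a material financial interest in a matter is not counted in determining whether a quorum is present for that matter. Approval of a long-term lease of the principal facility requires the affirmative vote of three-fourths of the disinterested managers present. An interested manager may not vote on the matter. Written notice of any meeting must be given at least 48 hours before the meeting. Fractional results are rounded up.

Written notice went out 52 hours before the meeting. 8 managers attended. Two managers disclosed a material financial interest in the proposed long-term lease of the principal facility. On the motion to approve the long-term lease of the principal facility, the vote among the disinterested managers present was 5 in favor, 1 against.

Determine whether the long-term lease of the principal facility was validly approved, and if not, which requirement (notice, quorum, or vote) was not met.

Notice: 52 hours given; 48 required (52 ≥ 48). Satisfied.
Quorum: 8 present, but the 2 interested managers do not count, leaving 6. Quorum is 6. Satisfied.
Vote: the long-term lease of the principal facility requires three-fourths of the disinterested managers present (8 − 2 = 6). 3/4 of 6 = 4.50, rounded up to 5, so 5 affirmative votes are needed; 5 voted in favor. Satisfied.

Valid — all requirements satisfied.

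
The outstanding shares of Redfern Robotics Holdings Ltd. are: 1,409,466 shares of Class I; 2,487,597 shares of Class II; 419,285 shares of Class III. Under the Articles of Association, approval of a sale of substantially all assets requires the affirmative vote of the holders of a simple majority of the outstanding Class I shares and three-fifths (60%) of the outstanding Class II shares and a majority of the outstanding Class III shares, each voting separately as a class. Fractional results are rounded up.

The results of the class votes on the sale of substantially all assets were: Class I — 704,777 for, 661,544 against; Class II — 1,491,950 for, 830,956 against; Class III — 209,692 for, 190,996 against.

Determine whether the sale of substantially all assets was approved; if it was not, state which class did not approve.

Class I: a majority of 1409466 is 704734; 704,734 required, 704,777 in favor — approved.
Class II: 3/5 of 2487597 = 1492558.20, rounded up to 1492559; 1,492,559 required, 1,491,950 in favor — not approved.
Class III: a majority of 419285 is 209643; 209,643 required, 209,692 in favor — approved.

Not approved — the Class II shares did not give the required vote.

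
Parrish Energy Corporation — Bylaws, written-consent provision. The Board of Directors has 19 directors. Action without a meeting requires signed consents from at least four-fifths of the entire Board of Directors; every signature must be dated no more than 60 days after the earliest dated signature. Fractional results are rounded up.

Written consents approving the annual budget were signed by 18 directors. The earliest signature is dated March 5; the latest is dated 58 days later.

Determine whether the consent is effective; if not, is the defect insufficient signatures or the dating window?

Signatures required: at least four-fifths of 19 — 4/5 of 19 = 15.20, rounded up to 16, so 16 needed; 18 signed. Sufficient.
Dating window: the latest signature is 58 days after the earliest; the limit is 60 days. Within the window.

Effective — both the signature and dating-window requirements are satisfied.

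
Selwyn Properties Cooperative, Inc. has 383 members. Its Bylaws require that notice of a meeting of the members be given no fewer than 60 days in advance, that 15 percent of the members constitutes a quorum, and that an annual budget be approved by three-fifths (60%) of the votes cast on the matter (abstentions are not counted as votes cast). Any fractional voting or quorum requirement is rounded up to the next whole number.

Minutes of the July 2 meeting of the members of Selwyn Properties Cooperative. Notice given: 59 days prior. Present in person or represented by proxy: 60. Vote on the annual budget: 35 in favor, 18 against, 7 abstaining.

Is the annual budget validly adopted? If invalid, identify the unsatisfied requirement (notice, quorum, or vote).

Notice: 59 days given; 60 required. Not satisfied.
Quorum: 15% of 383 = 57.45, rounded up to 58; 60 present. Satisfied.
Vote: requires three-fifths of the votes cast (60 − 7 abstaining = 53); 3/5 of 53 = 31.80, rounded up to 32, so 32 needed; 35 in favor. Satisfied.

Invalid — notice requirement not satisfied.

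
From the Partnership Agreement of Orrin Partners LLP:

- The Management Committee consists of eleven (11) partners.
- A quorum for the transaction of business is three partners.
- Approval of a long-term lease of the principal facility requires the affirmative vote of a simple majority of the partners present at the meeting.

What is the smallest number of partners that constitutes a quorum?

3

The quorum is fixed at 3.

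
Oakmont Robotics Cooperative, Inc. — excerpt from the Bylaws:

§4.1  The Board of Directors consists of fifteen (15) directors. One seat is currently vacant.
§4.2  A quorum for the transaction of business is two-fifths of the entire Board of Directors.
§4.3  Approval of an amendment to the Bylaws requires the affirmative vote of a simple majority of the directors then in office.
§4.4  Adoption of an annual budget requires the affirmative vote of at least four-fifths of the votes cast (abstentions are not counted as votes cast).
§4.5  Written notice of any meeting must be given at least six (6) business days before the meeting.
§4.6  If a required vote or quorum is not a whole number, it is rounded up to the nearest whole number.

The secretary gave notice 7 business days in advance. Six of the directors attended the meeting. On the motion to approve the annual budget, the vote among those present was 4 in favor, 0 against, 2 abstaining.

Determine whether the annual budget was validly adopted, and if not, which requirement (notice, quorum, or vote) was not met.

Notice: 7 business days given; 6 required (7 ≥ 6). Satisfied.
Quorum: 6 present; quorum is 6. Satisfied.
Vote: the annual budget requires four-fifths of the votes cast (6 present − 2 abstaining = 4). 4/5 of 4 = 3.20, rounded up to 4, so 4 affirmative votes are needed; 4 voted in favor. Satisfied.

Valid — all requirements satisfied.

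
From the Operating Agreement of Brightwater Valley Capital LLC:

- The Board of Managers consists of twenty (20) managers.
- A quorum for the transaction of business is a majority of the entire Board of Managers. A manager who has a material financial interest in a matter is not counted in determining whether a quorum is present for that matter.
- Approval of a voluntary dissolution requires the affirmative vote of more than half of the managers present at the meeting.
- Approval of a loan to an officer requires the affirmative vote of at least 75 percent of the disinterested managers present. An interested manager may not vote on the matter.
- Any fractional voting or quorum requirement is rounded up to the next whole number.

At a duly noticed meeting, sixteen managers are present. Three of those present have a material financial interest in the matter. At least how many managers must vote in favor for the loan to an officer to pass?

The loan to an officer requires three-fourths of the disinterested managers present (16 − 3 = 13).
3/4 of 13 = 9.75, rounded up to 10.

10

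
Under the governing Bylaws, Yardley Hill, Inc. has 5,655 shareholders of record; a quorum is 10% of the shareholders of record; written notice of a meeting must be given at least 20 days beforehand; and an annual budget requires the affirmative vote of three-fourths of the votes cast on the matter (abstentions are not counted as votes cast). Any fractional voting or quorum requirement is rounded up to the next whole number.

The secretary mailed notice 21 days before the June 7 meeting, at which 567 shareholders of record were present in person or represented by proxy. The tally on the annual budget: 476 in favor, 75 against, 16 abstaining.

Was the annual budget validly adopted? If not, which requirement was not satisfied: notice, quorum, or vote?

Valid — all requirements satisfied.

Notice: 21 days given; 20 required. Satisfied.
Quorum: 10% of 5,655 = 565.50, rounded up to 566; 567 present. Satisfied.
Vote: requires three-fourths of the votes cast (567 − 16 abstaining = 551); 3/4 of 551 = 413.25, rounded up to 414, so 414 needed; 476 in favor. Satisfied.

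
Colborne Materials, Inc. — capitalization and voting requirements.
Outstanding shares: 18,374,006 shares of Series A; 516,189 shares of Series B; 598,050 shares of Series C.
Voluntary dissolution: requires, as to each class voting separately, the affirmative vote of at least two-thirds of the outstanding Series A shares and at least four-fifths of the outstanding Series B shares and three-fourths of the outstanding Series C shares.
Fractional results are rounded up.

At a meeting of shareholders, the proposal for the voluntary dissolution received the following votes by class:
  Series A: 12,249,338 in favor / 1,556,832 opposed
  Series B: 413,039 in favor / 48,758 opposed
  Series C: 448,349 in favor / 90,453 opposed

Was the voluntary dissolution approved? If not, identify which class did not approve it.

Not approved — the Series C shares did not give the required vote.

Series A: 2/3 of 18374006 = 12249337.33, rounded up to 12249338; 12,249,338 required, 12,249,338 in favor — approved.
Series B: 4/5 of 516189 = 412951.20, rounded up to 412952; 412,952 required, 413,039 in favor — approved.
Series C: 3/4 of 598050 = 448537.50, rounded up to 448538; 448,538 required, 448,349 in favor — not approved.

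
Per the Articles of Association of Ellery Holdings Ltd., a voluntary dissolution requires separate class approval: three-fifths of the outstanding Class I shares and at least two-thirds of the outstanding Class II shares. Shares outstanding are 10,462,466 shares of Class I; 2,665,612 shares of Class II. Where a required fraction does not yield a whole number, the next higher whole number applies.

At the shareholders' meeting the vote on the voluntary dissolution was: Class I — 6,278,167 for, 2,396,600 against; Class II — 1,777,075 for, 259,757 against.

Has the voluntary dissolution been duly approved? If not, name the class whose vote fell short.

Class I: 3/5 of 10462466 = 6277479.60, rounded up to 6277480; 6,277,480 required, 6,278,167 in favor — approved.
Class II: 2/3 of 2665612 = 1777074.67, rounded up to 1777075; 1,777,075 required, 1,777,075 in favor — approved.

Approved — every class gave the required vote.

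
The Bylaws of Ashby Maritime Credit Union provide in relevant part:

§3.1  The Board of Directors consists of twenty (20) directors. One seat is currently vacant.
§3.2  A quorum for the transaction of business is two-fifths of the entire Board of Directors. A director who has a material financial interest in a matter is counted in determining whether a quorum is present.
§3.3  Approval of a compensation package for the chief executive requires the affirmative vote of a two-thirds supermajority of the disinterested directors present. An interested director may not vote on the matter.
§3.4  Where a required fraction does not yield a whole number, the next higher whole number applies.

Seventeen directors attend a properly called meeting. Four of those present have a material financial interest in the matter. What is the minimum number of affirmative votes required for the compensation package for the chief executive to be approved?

The compensation package for the chief executive requires two-thirds of the disinterested directors present (17 − 4 = 13).
2/3 of 13 = 8.67, rounded up to 9.

9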